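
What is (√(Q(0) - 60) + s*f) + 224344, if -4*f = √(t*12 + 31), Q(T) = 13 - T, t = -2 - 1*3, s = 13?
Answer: 224344 + I*√47 - 13*I*√29/4 ≈ 2.2434e+5 - 10.646*I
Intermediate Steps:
t = -5 (t = -2 - 3 = -5)
f = -I*√29/4 (f = -√(-5*12 + 31)/4 = -√(-60 + 31)/4 = -I*√29/4 ≈ -1.3463*I)
(√(Q(0) - 60) + s*f) + 224344 = (√((13 - 1*0) - 60) + 13*(-I*√29/4)) + 224344 = (√((13 + 0) - 60) - 13*I*√29/4) + 224344 = (√(13 - 60) - 13*I*√29/4) + 224344 = (√(-47) - 13*I*√29/4) + 224344 = (I*√47 - 13*I*√29/4) + 224344 = 224344 + I*√47 - 13*I*√29/4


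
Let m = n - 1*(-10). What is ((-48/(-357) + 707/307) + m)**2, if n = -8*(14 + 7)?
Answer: 32298409882561/1334660089 ≈ 24200.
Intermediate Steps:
n = -168 (n = -8*21 = -168)
m = -158 (m = -168 - 1*(-10) = -168 + 10 = -158)
((-48/(-357) + 707/307) + m)**2 = ((-48/(-357) + 707/307) - 158)**2 = ((-48*(-1/357) + 707*(1/307)) - 158)**2 = ((16/119 + 707/307) - 158)**2 = (89045/36533 - 158)**2 = (-5683169/36533)**2 = 32298409882561/1334660089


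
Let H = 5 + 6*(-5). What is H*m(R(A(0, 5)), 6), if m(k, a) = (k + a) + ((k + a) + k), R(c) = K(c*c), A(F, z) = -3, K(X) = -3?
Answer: -75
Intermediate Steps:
R(c) = -3
m(k, a) = 2*a + 3*k (m(k, a) = (a + k) + ((a + k) + k) = (a + k) + (a + 2*k) = 2*a + 3*k)
H = -25 (H = 5 - 30 = -25)
H*m(R(A(0, 5)), 6) = -25*(2*6 + 3*(-3)) = -25*(12 - 9) = -25*3 = -75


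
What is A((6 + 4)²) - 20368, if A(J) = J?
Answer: -20268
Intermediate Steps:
A((6 + 4)²) - 20368 = (6 + 4)² - 20368 = 10² - 20368 = 100 - 20368 = -20268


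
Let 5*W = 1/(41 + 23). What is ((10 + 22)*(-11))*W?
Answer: -11/10 ≈ -1.1000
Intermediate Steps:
W = 1/320 (W = 1/(5*(41 + 23)) = (⅕)/64 = (⅕)*(1/64) = 1/320 ≈ 0.0031250)
((10 + 22)*(-11))*W = ((10 + 22)*(-11))*(1/320) = (32*(-11))*(1/320) = -352*1/320 = -11/10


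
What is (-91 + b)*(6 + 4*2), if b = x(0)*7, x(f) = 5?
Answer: -784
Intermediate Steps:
b = 35 (b = 5*7 = 35)
(-91 + b)*(6 + 4*2) = (-91 + 35)*(6 + 4*2) = -56*(6 + 8) = -56*14 = -784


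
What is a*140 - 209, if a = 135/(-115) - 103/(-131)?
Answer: -793237/3013 ≈ -263.27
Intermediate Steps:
a = -1168/3013 (a = 135*(-1/115) - 103*(-1/131) = -27/23 + 103/131 = -1168/3013 ≈ -0.38765)
a*140 - 209 = -1168/3013*140 - 209 = -163520/3013 - 209 = -793237/3013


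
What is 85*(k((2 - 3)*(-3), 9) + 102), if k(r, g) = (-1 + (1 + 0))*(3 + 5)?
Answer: 8670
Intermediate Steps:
k(r, g) = 0 (k(r, g) = (-1 + 1)*8 = 0*8 = 0)
85*(k((2 - 3)*(-3), 9) + 102) = 85*(0 + 102) = 85*102 = 8670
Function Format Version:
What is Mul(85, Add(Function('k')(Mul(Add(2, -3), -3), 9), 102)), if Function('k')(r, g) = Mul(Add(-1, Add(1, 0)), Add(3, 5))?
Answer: 8670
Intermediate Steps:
Function('k')(r, g) = 0 (Function('k')(r, g) = Mul(Add(-1, 1), 8) = Mul(0, 8) = 0)
Mul(85, Add(Function('k')(Mul(Add(2, -3), -3), 9), 102)) = Mul(85, Add(0, 102)) = Mul(85, 102) = 8670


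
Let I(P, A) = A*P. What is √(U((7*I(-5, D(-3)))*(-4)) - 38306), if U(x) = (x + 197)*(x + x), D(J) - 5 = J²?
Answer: √8417134 ≈ 2901.2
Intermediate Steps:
D(J) = 5 + J²
U(x) = 2*x*(197 + x) (U(x) = (197 + x)*(2*x) = 2*x*(197 + x))
√(U((7*I(-5, D(-3)))*(-4)) - 38306) = √(2*((7*((5 + (-3)²)*(-5)))*(-4))*(197 + (7*((5 + (-3)²)*(-5)))*(-4)) - 38306) = √(2*((7*((5 + 9)*(-5)))*(-4))*(197 + (7*((5 + 9)*(-5)))*(-4)) - 38306) = √(2*((7*(14*(-5)))*(-4))*(197 + (7*(14*(-5)))*(-4)) - 38306) = √(2*((7*(-70))*(-4))*(197 + (7*(-70))*(-4)) - 38306) = √(2*(-490*(-4))*(197 - 490*(-4)) - 38306) = √(2*1960*(197 + 1960) - 38306) = √(2*1960*2157 - 38306) = √(8455440 - 38306) = √8417134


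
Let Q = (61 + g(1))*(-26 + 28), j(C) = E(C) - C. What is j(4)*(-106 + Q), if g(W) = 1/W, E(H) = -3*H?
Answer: -288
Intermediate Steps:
j(C) = -4*C (j(C) = -3*C - C = -4*C)
Q = 124 (Q = (61 + 1/1)*(-26 + 28) = (61 + 1)*2 = 62*2 = 124)
j(4)*(-106 + Q) = (-4*4)*(-106 + 124) = -16*18 = -288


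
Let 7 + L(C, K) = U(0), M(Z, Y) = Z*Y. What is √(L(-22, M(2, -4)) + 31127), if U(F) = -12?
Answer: 2*√7777 ≈ 176.37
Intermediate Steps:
M(Z, Y) = Y*Z
L(C, K) = -19 (L(C, K) = -7 - 12 = -19)
√(L(-22, M(2, -4)) + 31127) = √(-19 + 31127) = √31108 = 2*√7777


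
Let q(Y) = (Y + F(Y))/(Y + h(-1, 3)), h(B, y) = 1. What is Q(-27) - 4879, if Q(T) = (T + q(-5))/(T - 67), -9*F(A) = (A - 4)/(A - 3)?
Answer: -14675209/3008 ≈ -4878.7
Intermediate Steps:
F(A) = -(-4 + A)/(9*(-3 + A)) (F(A) = -(A - 4)/(9*(A - 3)) = -(-4 + A)/(9*(-3 + A)))
q(Y) = (Y + (4 - Y)/(9*(-3 + Y)))/(1 + Y) (q(Y) = (Y + (4 - Y)/(9*(-3 + Y)))/(Y + 1) = (Y + (4 - Y)/(9*(-3 + Y)))/(1 + Y))
Q(T) = (41/32 + T)/(-67 + T) (Q(T) = (T + (4 - 1*(-5) + 9*(-5)*(-3 - 5))/(9*(1 - 5)*(-3 - 5)))/(T - 67) = (T + (1/9)*(4 + 5 + 9*(-5)*(-8))/(-4*(-8)))/(-67 + T) = (T + (1/9)*(-1/4)*(-1/8)*(4 + 5 + 360))/(-67 + T) = (T + (1/9)*(-1/4)*(-1/8)*369)/(-67 + T) = (T + 41/32)/(-67 + T) = (41/32 + T)/(-67 + T))
Q(-27) - 4879 = (41/32 - 27)/(-67 - 27) - 4879 = -823/32/(-94) - 4879 = -1/94*(-823/32) - 4879 = 823/3008 - 4879 = -14675209/3008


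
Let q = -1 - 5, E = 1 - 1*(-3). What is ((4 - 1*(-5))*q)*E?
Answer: -216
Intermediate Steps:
E = 4 (E = 1 + 3 = 4)
q = -6
((4 - 1*(-5))*q)*E = ((4 - 1*(-5))*(-6))*4 = ((4 + 5)*(-6))*4 = (9*(-6))*4 = -54*4 = -216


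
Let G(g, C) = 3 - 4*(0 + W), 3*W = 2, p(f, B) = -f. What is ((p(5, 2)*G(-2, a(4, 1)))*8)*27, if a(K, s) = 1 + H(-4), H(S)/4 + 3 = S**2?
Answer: -360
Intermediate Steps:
W = 2/3 (W = (1/3)*2 = 2/3 ≈ 0.66667)
H(S) = -12 + 4*S**2
a(K, s) = 53 (a(K, s) = 1 + (-12 + 4*(-4)**2) = 1 + (-12 + 4*16) = 1 + (-12 + 64) = 1 + 52 = 53)
G(g, C) = 1/3 (G(g, C) = 3 - 4*(0 + 2/3) = 3 - 4*2/3 = 3 - 8/3 = 1/3)
((p(5, 2)*G(-2, a(4, 1)))*8)*27 = ((-1*5*(1/3))*8)*27 = (-5*1/3*8)*27 = -5/3*8*27 = -40/3*27 = -360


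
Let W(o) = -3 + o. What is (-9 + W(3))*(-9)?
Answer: 81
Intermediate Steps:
(-9 + W(3))*(-9) = (-9 + (-3 + 3))*(-9) = (-9 + 0)*(-9) = -9*(-9) = 81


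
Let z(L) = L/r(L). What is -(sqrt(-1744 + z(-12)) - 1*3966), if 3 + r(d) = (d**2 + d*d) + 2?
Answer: 3966 - 2*I*sqrt(35913745)/287 ≈ 3966.0 - 41.762*I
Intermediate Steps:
r(d) = -1 + 2*d**2 (r(d) = -3 + ((d**2 + d*d) + 2) = -3 + ((d**2 + d**2) + 2) = -3 + (2*d**2 + 2) = -3 + (2 + 2*d**2) = -1 + 2*d**2)
z(L) = L/(-1 + 2*L**2)
-(sqrt(-1744 + z(-12)) - 1*3966) = -(sqrt(-1744 - 12/(-1 + 2*(-12)**2)) - 1*3966) = -(sqrt(-1744 - 12/(-1 + 2*144)) - 3966) = -(sqrt(-1744 - 12/(-1 + 288)) - 3966) = -(sqrt(-1744 - 12/287) - 3966) = -(sqrt(-500540/287) - 3966) = -(2*I*sqrt(35913745)/287 - 3966) = -(-3966 + 2*I*sqrt(35913745)/287) = 3966 - 2*I*sqrt(35913745)/287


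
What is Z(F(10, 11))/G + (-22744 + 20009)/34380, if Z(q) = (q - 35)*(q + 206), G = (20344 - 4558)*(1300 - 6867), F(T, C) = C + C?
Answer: -140498075/1766863836 ≈ -0.079518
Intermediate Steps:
F(T, C) = 2*C
G = -87880662 (G = 15786*(-5567) = -87880662)
Z(q) = (-35 + q)*(206 + q)
Z(F(10, 11))/G + (-22744 + 20009)/34380 = (-7210 + (2*11)**2 + 171*(2*11))/(-87880662) + (-22744 + 20009)/34380 = (-7210 + 22**2 + 171*22)*(-1/87880662) - 2735*1/34380 = (-7210 + 484 + 3762)*(-1/87880662) - 547/6876 = -2964*(-1/87880662) - 547/6876 = 26/770883 - 547/6876 = -140498075/1766863836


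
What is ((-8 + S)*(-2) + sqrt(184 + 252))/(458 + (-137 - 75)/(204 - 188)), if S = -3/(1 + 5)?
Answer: 68/1779 + 8*sqrt(109)/1779 ≈ 0.085173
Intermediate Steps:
S = -1/2 (S = -3/6 = -3*1/6 = -1/2 ≈ -0.50000)
((-8 + S)*(-2) + sqrt(184 + 252))/(458 + (-137 - 75)/(204 - 188)) = ((-8 - 1/2)*(-2) + sqrt(184 + 252))/(458 + (-137 - 75)/(204 - 188)) = (-17/2*(-2) + sqrt(436))/(458 - 212/16) = (17 + 2*sqrt(109))/(458 - 212*1/16) = (17 + 2*sqrt(109))/(458 - 53/4) = (17 + 2*sqrt(109))/(1779/4) = (17 + 2*sqrt(109))*(4/1779) = 68/1779 + 8*sqrt(109)/1779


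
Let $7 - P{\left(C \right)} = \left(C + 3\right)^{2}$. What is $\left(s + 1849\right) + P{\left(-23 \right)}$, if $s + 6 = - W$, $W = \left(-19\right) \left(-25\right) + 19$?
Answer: $956$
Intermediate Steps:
$W = 494$ ($W = 475 + 19 = 494$)
$s = -500$ ($s = -6 - 494 = -500$)
$P{\left(C \right)} = 7 - \left(3 + C\right)^{2}$ ($P{\left(C \right)} = 7 - \left(C + 3\right)^{2} = 7 - \left(3 + C\right)^{2}$)
$\left(s + 1849\right) + P{\left(-23 \right)} = \left(-500 + 1849\right) + \left(7 - \left(3 - 23\right)^{2}\right) = 1349 + \left(7 - \left(-20\right)^{2}\right) = 1349 + \left(7 - 400\right) = 1349 - 393 = 956$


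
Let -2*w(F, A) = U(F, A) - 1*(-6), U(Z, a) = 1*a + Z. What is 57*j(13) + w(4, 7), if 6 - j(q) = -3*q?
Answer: 5113/2 ≈ 2556.5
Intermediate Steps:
j(q) = 6 + 3*q (j(q) = 6 - (-3)*q = 6 + 3*q)
U(Z, a) = Z + a (U(Z, a) = a + Z = Z + a)
w(F, A) = -3 - A/2 - F/2 (w(F, A) = -((F + A) - 1*(-6))/2 = -((A + F) + 6)/2 = -(6 + A + F)/2 = -3 - A/2 - F/2)
57*j(13) + w(4, 7) = 57*(6 + 3*13) + (-3 - ½*7 - ½*4) = 57*(6 + 39) + (-3 - 7/2 - 2) = 57*45 - 17/2 = 2565 - 17/2 = 5113/2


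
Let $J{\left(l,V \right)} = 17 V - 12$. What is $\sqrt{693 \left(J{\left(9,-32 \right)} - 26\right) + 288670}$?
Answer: $4 i \sqrt{7166} \approx 338.61 i$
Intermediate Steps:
$J{\left(l,V \right)} = -12 + 17 V$
$\sqrt{693 \left(J{\left(9,-32 \right)} - 26\right) + 288670} = \sqrt{693 \left(\left(-12 + 17 \left(-32\right)\right) - 26\right) + 288670} = \sqrt{693 \left(\left(-12 - 544\right) - 26\right) + 288670} = \sqrt{693 \left(-556 - 26\right) + 288670} = \sqrt{693 \left(-582\right) + 288670} = \sqrt{-403326 + 288670} = \sqrt{-114656} = 4 i \sqrt{7166}$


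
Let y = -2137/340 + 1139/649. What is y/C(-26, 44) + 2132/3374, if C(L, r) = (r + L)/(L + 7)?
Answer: 36275901689/6700561560 ≈ 5.4139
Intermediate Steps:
y = -999653/220660 (y = -2137*1/340 + 1139*(1/649) = -2137/340 + 1139/649 = -999653/220660 ≈ -4.5303)
C(L, r) = (L + r)/(7 + L)
y/C(-26, 44) + 2132/3374 = -999653*(7 - 26)/(-26 + 44)/220660 + 2132/3374 = -999653/(220660*(18/(-19))) + 2132*(1/3374) = -999653/(220660*((-1/19*18))) + 1066/1687 = -999653/(220660*(-18/19)) + 1066/1687 = -999653/220660*(-19/18) + 1066/1687 = 18993407/3971880 + 1066/1687 = 36275901689/6700561560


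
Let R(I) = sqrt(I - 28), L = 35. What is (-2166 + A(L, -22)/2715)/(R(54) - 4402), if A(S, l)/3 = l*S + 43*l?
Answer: 4318243146/8768354045 + 980973*sqrt(26)/8768354045 ≈ 0.49305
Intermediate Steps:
A(S, l) = 129*l + 3*S*l (A(S, l) = 3*(l*S + 43*l) = 3*(S*l + 43*l) = 3*(43*l + S*l) = 129*l + 3*S*l)
R(I) = sqrt(-28 + I)
(-2166 + A(L, -22)/2715)/(R(54) - 4402) = (-2166 + (3*(-22)*(43 + 35))/2715)/(sqrt(-28 + 54) - 4402) = (-2166 + (3*(-22)*78)*(1/2715))/(sqrt(26) - 4402) = (-2166 - 5148*1/2715)/(-4402 + sqrt(26)) = (-2166 - 1716/905)/(-4402 + sqrt(26)) = -1961946/(905*(-4402 + sqrt(26)))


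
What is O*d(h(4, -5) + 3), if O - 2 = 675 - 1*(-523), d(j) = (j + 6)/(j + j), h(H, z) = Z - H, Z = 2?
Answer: 4200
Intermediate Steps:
h(H, z) = 2 - H
d(j) = (6 + j)/(2*j) (d(j) = (6 + j)/((2*j)) = (6 + j)*(1/(2*j)) = (6 + j)/(2*j))
O = 1200 (O = 2 + (675 - 1*(-523)) = 2 + (675 + 523) = 2 + 1198 = 1200)
O*d(h(4, -5) + 3) = 1200*((6 + ((2 - 1*4) + 3))/(2*((2 - 1*4) + 3))) = 1200*((6 + ((2 - 4) + 3))/(2*((2 - 4) + 3))) = 1200*((6 + (-2 + 3))/(2*(-2 + 3))) = 1200*((½)*(6 + 1)/1) = 1200*((½)*1*7) = 1200*(7/2) = 4200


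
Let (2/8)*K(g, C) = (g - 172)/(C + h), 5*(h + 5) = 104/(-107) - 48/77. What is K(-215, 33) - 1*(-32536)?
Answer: 9259387879/285079 ≈ 32480.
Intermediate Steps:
h = -219119/41195 (h = -5 + (104/(-107) - 48/77)/5 = -5 + (104*(-1/107) - 48*1/77)/5 = -5 + (-104/107 - 48/77)/5 = -5 + (⅕)*(-13144/8239) = -5 - 13144/41195 = -219119/41195 ≈ -5.3191)
K(g, C) = 4*(-172 + g)/(-219119/41195 + C) (K(g, C) = 4*((g - 172)/(C - 219119/41195)) = 4*((-172 + g)/(-219119/41195 + C)) = 4*(-172 + g)/(-219119/41195 + C))
K(-215, 33) - 1*(-32536) = 164780*(-172 - 215)/(-219119 + 41195*33) - 1*(-32536) = 164780*(-387)/(-219119 + 1359435) + 32536 = 164780*(-387)/1140316 + 32536 = 164780*(1/1140316)*(-387) + 32536 = -15942465/285079 + 32536 = 9259387879/285079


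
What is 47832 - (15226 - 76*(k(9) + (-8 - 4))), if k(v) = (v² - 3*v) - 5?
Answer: 35418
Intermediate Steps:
k(v) = -5 + v² - 3*v
47832 - (15226 - 76*(k(9) + (-8 - 4))) = 47832 - (15226 - 76*((-5 + 9² - 3*9) + (-8 - 4))) = 47832 - (15226 - 76*((-5 + 81 - 27) - 12)) = 47832 - (15226 - 76*(49 - 12)) = 47832 - (15226 - 76*37) = 47832 - (15226 - 2812) = 47832 - 1*12414 = 47832 - 12414 = 35418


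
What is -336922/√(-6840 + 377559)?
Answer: -336922*√41191/123573 ≈ -553.36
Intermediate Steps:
-336922/√(-6840 + 377559) = -336922*√41191/123573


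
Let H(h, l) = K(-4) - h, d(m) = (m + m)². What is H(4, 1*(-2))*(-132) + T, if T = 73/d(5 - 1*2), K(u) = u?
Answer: 38089/36 ≈ 1058.0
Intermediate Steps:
d(m) = 4*m² (d(m) = (2*m)² = 4*m²)
H(h, l) = -4 - h
T = 73/36 (T = 73/((4*(5 - 1*2)²)) = 73/((4*(5 - 2)²)) = 73/((4*3²)) = 73/((4*9)) = 73/36 ≈ 2.0278)
H(4, 1*(-2))*(-132) + T = (-4 - 1*4)*(-132) + 73/36 = (-4 - 4)*(-132) + 73/36 = -8*(-132) + 73/36 = 1056 + 73/36 = 38089/36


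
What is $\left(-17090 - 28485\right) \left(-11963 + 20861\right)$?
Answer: $-405526350$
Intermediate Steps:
$\left(-17090 - 28485\right) \left(-11963 + 20861\right) = \left(-45575\right) 8898 = -405526350$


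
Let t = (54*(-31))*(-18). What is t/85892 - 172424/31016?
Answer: -433602128/83250821 ≈ -5.2084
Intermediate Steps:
t = 30132 (t = -1674*(-18) = 30132)
t/85892 - 172424/31016 = 30132/85892 - 172424/31016 = 30132*(1/85892) - 172424*1/31016 = 7533/21473 - 21553/3877 = -433602128/83250821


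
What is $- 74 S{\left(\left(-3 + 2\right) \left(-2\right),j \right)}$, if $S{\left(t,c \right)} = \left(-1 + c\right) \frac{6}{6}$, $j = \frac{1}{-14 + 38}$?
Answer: $\frac{851}{12} \approx 70.917$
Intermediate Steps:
$j = \frac{1}{24} \approx 0.041667$
$S{\left(t,c \right)} = -1 + c$ ($S{\left(t,c \right)} = \left(-1 + c\right) 6 \cdot \frac{1}{6} = \left(-1 + c\right) 1 = -1 + c$)
$- 74 S{\left(\left(-3 + 2\right) \left(-2\right),j \right)} = - 74 \left(-1 + \frac{1}{24}\right) = \left(-74\right) \left(- \frac{23}{24}\right) = \frac{851}{12}$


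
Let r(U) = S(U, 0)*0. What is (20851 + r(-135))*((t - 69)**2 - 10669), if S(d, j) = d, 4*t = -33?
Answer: -1568474773/16 ≈ -9.8030e+7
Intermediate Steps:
t = -33/4 (t = (1/4)*(-33) = -33/4 ≈ -8.2500)
r(U) = 0 (r(U) = U*0 = 0)
(20851 + r(-135))*((t - 69)**2 - 10669) = (20851 + 0)*((-33/4 - 69)**2 - 10669) = 20851*((-309/4)**2 - 10669) = 20851*(95481/16 - 10669) = 20851*(-75223/16) = -1568474773/16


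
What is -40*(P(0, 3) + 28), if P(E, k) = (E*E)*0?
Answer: -1120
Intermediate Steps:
P(E, k) = 0 (P(E, k) = E²*0 = 0)
-40*(P(0, 3) + 28) = -40*(0 + 28) = -40*28 = -1120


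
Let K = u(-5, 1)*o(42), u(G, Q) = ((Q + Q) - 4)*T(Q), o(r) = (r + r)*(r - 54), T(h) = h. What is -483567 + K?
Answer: -481551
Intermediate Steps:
o(r) = 2*r*(-54 + r) (o(r) = (2*r)*(-54 + r) = 2*r*(-54 + r))
u(G, Q) = Q*(-4 + 2*Q) (u(G, Q) = ((Q + Q) - 4)*Q = (2*Q - 4)*Q = (-4 + 2*Q)*Q = Q*(-4 + 2*Q))
K = 2016 (K = (2*1*(-2 + 1))*(2*42*(-54 + 42)) = (2*1*(-1))*(2*42*(-12)) = -2*(-1008) = 2016)
-483567 + K = -483567 + 2016 = -481551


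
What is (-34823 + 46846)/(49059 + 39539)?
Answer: 12023/88598 ≈ 0.13570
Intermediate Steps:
(-34823 + 46846)/(49059 + 39539) = 12023/88598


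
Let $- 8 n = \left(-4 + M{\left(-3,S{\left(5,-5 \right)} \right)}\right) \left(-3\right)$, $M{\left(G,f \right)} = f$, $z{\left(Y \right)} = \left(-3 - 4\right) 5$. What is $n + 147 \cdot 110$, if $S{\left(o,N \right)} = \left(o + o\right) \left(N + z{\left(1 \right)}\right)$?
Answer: $\frac{32037}{2} \approx 16019.0$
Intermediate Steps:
$z{\left(Y \right)} = -35$ ($z{\left(Y \right)} = \left(-7\right) 5 = -35$)
$S{\left(o,N \right)} = 2 o \left(-35 + N\right)$ ($S{\left(o,N \right)} = \left(o + o\right) \left(N - 35\right) = 2 o \left(-35 + N\right)$)
$n = - \frac{303}{2}$ ($n = - \frac{\left(-4 + 2 \cdot 5 \left(-35 - 5\right)\right) \left(-3\right)}{8} = - \frac{\left(-4 + 2 \cdot 5 \left(-40\right)\right) \left(-3\right)}{8} = - \frac{\left(-4 - 400\right) \left(-3\right)}{8} = - \frac{\left(-404\right) \left(-3\right)}{8} = \left(- \frac{1}{8}\right) 1212 = - \frac{303}{2} \approx -151.5$)
$n + 147 \cdot 110 = - \frac{303}{2} + 147 \cdot 110 = - \frac{303}{2} + 16170 = \frac{32037}{2}$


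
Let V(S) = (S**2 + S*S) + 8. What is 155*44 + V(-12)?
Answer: 7116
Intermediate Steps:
V(S) = 8 + 2*S**2 (V(S) = (S**2 + S**2) + 8 = 2*S**2 + 8 = 8 + 2*S**2)
155*44 + V(-12) = 155*44 + (8 + 2*(-12)**2) = 6820 + (8 + 2*144) = 6820 + (8 + 288) = 6820 + 296 = 7116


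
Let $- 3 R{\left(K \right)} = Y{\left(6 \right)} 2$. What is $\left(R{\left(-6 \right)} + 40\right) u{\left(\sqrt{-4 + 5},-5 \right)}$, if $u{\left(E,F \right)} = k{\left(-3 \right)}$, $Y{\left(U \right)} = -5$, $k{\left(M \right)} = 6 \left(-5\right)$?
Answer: $-1300$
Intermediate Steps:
$k{\left(M \right)} = -30$
$u{\left(E,F \right)} = -30$
$R{\left(K \right)} = \frac{10}{3}$ ($R{\left(K \right)} = - \frac{\left(-5\right) 2}{3} = \left(- \frac{1}{3}\right) \left(-10\right) = \frac{10}{3}$)
$\left(R{\left(-6 \right)} + 40\right) u{\left(\sqrt{-4 + 5},-5 \right)} = \left(\frac{10}{3} + 40\right) \left(-30\right) = \frac{130}{3} \left(-30\right) = -1300$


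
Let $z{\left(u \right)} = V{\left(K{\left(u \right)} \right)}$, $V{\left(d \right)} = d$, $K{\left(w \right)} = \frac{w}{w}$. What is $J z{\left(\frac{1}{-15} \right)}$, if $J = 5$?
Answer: $5$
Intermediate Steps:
$K{\left(w \right)} = 1$
$z{\left(u \right)} = 1$
$J z{\left(\frac{1}{-15} \right)} = 5 \cdot 1 = 5$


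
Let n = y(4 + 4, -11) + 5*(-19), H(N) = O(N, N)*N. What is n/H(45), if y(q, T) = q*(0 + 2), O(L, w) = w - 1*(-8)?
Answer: -79/2385 ≈ -0.033124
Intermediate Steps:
O(L, w) = 8 + w (O(L, w) = w + 8 = 8 + w)
y(q, T) = 2*q (y(q, T) = q*2 = 2*q)
H(N) = N*(8 + N) (H(N) = (8 + N)*N = N*(8 + N))
n = -79 (n = 2*(4 + 4) + 5*(-19) = 2*8 - 95 = 16 - 95 = -79)
n/H(45) = -79*1/(45*(8 + 45)) = -79/(45*53) = -79/2385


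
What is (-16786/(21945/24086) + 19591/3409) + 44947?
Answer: 25774715558/971565 ≈ 26529.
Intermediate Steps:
(-16786/(21945/24086) + 19591/3409) + 44947 = (-16786/(21945*(1/24086)) + 19591*(1/3409)) + 44947 = (-16786/21945/24086 + 19591/3409) + 44947 = (-16786*24086/21945 + 19591/3409) + 44947 = (-5250748/285 + 19591/3409) + 44947 = -17894216497/971565 + 44947 = 25774715558/971565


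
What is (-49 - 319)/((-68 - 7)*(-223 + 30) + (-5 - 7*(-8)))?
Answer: -184/7263 ≈ -0.025334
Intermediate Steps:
(-49 - 319)/((-68 - 7)*(-223 + 30) + (-5 - 7*(-8))) = -368/(-75*(-193) + (-5 + 56)) = -368/(14475 + 51) = -368/14526 = -368*1/14526 = -184/7263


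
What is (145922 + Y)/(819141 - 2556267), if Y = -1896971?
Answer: 194561/193014 ≈ 1.0080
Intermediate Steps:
(145922 + Y)/(819141 - 2556267) = (145922 - 1896971)/(819141 - 2556267) = -1751049/(-1737126) = -1751049*(-1/1737126) = 194561/193014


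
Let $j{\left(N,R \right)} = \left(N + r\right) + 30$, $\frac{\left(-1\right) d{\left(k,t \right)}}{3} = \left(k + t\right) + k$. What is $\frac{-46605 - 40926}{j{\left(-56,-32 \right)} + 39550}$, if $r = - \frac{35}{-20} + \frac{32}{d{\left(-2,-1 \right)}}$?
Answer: $- \frac{5251860}{2371673} \approx -2.2144$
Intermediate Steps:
$d{\left(k,t \right)} = - 6 k - 3 t$ ($d{\left(k,t \right)} = - 3 \left(\left(k + t\right) + k\right) = - 3 \left(t + 2 k\right) = - 6 k - 3 t$)
$r = \frac{233}{60}$ ($r = - \frac{35}{-20} + \frac{32}{\left(-6\right) \left(-2\right) - -3} = \left(-35\right) \left(- \frac{1}{20}\right) + \frac{32}{12 + 3} = \frac{7}{4} + \frac{32}{15} = \frac{233}{60} \approx 3.8833$)
$j{\left(N,R \right)} = \frac{2033}{60} + N$ ($j{\left(N,R \right)} = \left(N + \frac{233}{60}\right) + 30 = \left(\frac{233}{60} + N\right) + 30 = \frac{2033}{60} + N$)
$\frac{-46605 - 40926}{j{\left(-56,-32 \right)} + 39550} = \frac{-46605 - 40926}{\left(\frac{2033}{60} - 56\right) + 39550} = - \frac{87531}{- \frac{1327}{60} + 39550} = - \frac{87531}{\frac{2371673}{60}} = \left(-87531\right) \frac{60}{2371673} = - \frac{5251860}{2371673}$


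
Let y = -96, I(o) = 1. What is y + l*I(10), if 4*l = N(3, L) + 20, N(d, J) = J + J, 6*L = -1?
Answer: -1093/12 ≈ -91.083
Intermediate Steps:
L = -⅙ (L = (⅙)*(-1) = -⅙ ≈ -0.16667)
N(d, J) = 2*J
l = 59/12 (l = (2*(-⅙) + 20)/4 = (-⅓ + 20)/4 = (¼)*(59/3) = 59/12 ≈ 4.9167)
y + l*I(10) = -96 + (59/12)*1 = -96 + 59/12 = -1093/12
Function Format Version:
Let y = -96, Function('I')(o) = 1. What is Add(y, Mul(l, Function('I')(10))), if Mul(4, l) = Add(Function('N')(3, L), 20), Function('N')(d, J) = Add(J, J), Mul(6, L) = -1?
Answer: Rational(-1093, 12) ≈ -91.083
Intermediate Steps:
L = Rational(-1, 6) (L = Mul(Rational(1, 6), -1) = Rational(-1, 6) ≈ -0.16667)
Function('N')(d, J) = Mul(2, J)
l = Rational(59, 12) (l = Mul(Rational(1, 4), Add(Mul(2, Rational(-1, 6)), 20)) = Mul(Rational(1, 4), Add(Rational(-1, 3), 20)) = Mul(Rational(1, 4), Rational(59, 3)) = Rational(59, 12) ≈ 4.9167)
Add(y, Mul(l, Function('I')(10))) = Add(-96, Mul(Rational(59, 12), 1)) = Add(-96, Rational(59, 12)) = Rational(-1093, 12)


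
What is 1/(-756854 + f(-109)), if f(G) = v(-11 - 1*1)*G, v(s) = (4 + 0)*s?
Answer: -1/751622 ≈ -1.3305e-6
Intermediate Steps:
v(s) = 4*s
f(G) = -48*G (f(G) = (4*(-11 - 1*1))*G = (4*(-11 - 1))*G = (4*(-12))*G = -48*G)
1/(-756854 + f(-109)) = 1/(-756854 - 48*(-109)) = 1/(-756854 + 5232) = 1/(-751622) = -1/751622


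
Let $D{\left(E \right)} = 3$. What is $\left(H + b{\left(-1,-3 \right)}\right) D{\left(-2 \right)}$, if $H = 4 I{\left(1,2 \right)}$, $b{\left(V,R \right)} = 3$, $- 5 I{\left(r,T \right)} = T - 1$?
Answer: $\frac{33}{5} \approx 6.6$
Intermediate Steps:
$I{\left(r,T \right)} = \frac{1}{5} - \frac{T}{5}$ ($I{\left(r,T \right)} = - \frac{T - 1}{5} = - \frac{-1 + T}{5} = \frac{1}{5} - \frac{T}{5}$)
$H = - \frac{4}{5}$ ($H = 4 \left(\frac{1}{5} - \frac{2}{5}\right) = 4 \left(- \frac{1}{5}\right) = - \frac{4}{5} \approx -0.8$)
$\left(H + b{\left(-1,-3 \right)}\right) D{\left(-2 \right)} = \left(- \frac{4}{5} + 3\right) 3 = \frac{11}{5} \cdot 3 = \frac{33}{5}$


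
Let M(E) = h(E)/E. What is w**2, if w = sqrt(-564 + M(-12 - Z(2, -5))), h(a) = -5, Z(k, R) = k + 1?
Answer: -1691/3 ≈ -563.67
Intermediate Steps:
Z(k, R) = 1 + k
M(E) = -5/E
w = I*sqrt(5073)/3 (w = sqrt(-564 - 5/(-12 - (1 + 2))) = sqrt(-564 - 5/(-12 - 1*3)) = sqrt(-564 - 5/(-12 - 3)) = sqrt(-564 - 5/(-15)) = sqrt(-564 - 5*(-1/15)) = sqrt(-564 + 1/3) = sqrt(-1691/3) = I*sqrt(5073)/3 ≈ 23.742*I)
w**2 = (I*sqrt(5073)/3)**2 = -1691/3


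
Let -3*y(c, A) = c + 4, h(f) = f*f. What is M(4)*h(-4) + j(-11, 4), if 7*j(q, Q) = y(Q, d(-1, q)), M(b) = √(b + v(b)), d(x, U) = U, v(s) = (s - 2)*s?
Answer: -8/21 + 32*√3 ≈ 55.045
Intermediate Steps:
h(f) = f²
v(s) = s*(-2 + s) (v(s) = (-2 + s)*s = s*(-2 + s))
M(b) = √(b + b*(-2 + b))
y(c, A) = -4/3 - c/3 (y(c, A) = -(c + 4)/3 = -(4 + c)/3 = -4/3 - c/3)
j(q, Q) = -4/21 - Q/21 (j(q, Q) = (-4/3 - Q/3)/7 = -4/21 - Q/21)
M(4)*h(-4) + j(-11, 4) = √(4*(-1 + 4))*(-4)² + (-4/21 - 1/21*4) = √(4*3)*16 + (-4/21 - 4/21) = √12*16 - 8/21 = (2*√3)*16 - 8/21 = 32*√3 - 8/21 = -8/21 + 32*√3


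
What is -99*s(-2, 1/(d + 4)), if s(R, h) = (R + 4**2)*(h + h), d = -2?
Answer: -1386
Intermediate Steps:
s(R, h) = 2*h*(16 + R) (s(R, h) = (R + 16)*(2*h) = (16 + R)*(2*h) = 2*h*(16 + R))
-99*s(-2, 1/(d + 4)) = -198*(16 - 2)/(-2 + 4) = -198*14/2 = -99*14 = -1386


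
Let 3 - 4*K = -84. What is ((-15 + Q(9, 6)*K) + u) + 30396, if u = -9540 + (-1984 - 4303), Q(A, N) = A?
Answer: 58999/4 ≈ 14750.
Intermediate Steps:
u = -15827 (u = -9540 - 6287 = -15827)
K = 87/4 (K = ¾ - ¼*(-84) = ¾ + 21 = 87/4 ≈ 21.750)
((-15 + Q(9, 6)*K) + u) + 30396 = ((-15 + 9*(87/4)) - 15827) + 30396 = ((-15 + 783/4) - 15827) + 30396 = (723/4 - 15827) + 30396 = -62585/4 + 30396 = 58999/4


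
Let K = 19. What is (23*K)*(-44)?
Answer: -19228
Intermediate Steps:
(23*K)*(-44) = (23*19)*(-44) = 437*(-44) = -19228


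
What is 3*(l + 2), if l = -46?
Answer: -132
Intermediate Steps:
3*(l + 2) = 3*(-46 + 2) = 3*(-44) = -132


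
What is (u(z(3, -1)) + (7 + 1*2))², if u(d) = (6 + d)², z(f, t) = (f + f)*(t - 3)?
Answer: 110889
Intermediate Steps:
z(f, t) = 2*f*(-3 + t) (z(f, t) = (2*f)*(-3 + t) = 2*f*(-3 + t))
(u(z(3, -1)) + (7 + 1*2))² = ((6 + 2*3*(-3 - 1))² + (7 + 1*2))² = ((6 + 2*3*(-4))² + (7 + 2))² = ((6 - 24)² + 9)² = ((-18)² + 9)² = (324 + 9)² = 333² = 110889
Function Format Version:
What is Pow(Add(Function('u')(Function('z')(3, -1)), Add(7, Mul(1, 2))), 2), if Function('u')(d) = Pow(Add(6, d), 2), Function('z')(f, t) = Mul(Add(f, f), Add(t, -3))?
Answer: 110889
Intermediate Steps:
Function('z')(f, t) = Mul(2, f, Add(-3, t)) (Function('z')(f, t) = Mul(Mul(2, f), Add(-3, t)) = Mul(2, f, Add(-3, t)))
Pow(Add(Function('u')(Function('z')(3, -1)), Add(7, Mul(1, 2))), 2) = Pow(Add(Pow(Add(6, Mul(2, 3, Add(-3, -1))), 2), Add(7, Mul(1, 2))), 2) = Pow(Add(Pow(Add(6, Mul(2, 3, -4)), 2), Add(7, 2)), 2) = Pow(Add(Pow(Add(6, -24), 2), 9), 2) = Pow(Add(Pow(-18, 2), 9), 2) = Pow(Add(324, 9), 2) = Pow(333, 2) = 110889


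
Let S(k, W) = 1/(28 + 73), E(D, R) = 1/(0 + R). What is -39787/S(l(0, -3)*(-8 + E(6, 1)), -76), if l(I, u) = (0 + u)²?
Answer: -4018487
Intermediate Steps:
E(D, R) = 1/R
l(I, u) = u²
S(k, W) = 1/101
-39787/S(l(0, -3)*(-8 + E(6, 1)), -76) = -39787/1/101 = -39787*101 = -4018487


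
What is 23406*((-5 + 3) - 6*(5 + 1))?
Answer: -889428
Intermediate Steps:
23406*((-5 + 3) - 6*(5 + 1)) = 23406*(-2 - 6*6) = 23406*(-2 - 1*36) = 23406*(-2 - 36) = 23406*(-38) = -889428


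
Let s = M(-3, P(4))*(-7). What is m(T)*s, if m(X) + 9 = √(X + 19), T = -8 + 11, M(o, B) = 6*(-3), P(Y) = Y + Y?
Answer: -1134 + 126*√22 ≈ -543.01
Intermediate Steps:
P(Y) = 2*Y
M(o, B) = -18
T = 3
m(X) = -9 + √(19 + X) (m(X) = -9 + √(X + 19) = -9 + √(19 + X))
s = 126 (s = -18*(-7) = 126)
m(T)*s = (-9 + √(19 + 3))*126 = (-9 + √22)*126 = -1134 + 126*√22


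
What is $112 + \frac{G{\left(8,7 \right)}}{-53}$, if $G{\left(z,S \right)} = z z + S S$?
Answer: $\frac{5823}{53} \approx 109.87$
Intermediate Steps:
$G{\left(z,S \right)} = S^{2} + z^{2}$ ($G{\left(z,S \right)} = z^{2} + S^{2} = S^{2} + z^{2}$)
$112 + \frac{G{\left(8,7 \right)}}{-53} = 112 + \frac{7^{2} + 8^{2}}{-53} = 112 - \frac{49 + 64}{53} = 112 - \frac{113}{53} = \frac{5823}{53}$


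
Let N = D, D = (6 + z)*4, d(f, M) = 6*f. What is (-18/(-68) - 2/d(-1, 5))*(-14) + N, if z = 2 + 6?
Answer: 2429/51 ≈ 47.627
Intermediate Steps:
z = 8
D = 56 (D = (6 + 8)*4 = 14*4 = 56)
N = 56
(-18/(-68) - 2/d(-1, 5))*(-14) + N = (-18/(-68) - 2/(6*(-1)))*(-14) + 56 = (-18*(-1/68) - 2/(-6))*(-14) + 56 = (9/34 - 2*(-⅙))*(-14) + 56 = (9/34 + ⅓)*(-14) + 56 = (61/102)*(-14) + 56 = -427/51 + 56 = 2429/51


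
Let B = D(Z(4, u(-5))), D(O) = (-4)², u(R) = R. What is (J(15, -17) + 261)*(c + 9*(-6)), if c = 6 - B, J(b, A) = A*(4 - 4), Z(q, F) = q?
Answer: -16704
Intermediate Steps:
D(O) = 16
B = 16
J(b, A) = 0 (J(b, A) = A*0 = 0)
c = -10 (c = 6 - 1*16 = 6 - 16 = -10)
(J(15, -17) + 261)*(c + 9*(-6)) = (0 + 261)*(-10 + 9*(-6)) = 261*(-10 - 54) = 261*(-64) = -16704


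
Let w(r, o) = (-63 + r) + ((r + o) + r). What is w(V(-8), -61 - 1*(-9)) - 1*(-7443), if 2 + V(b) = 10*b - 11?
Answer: 7049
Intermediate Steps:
V(b) = -13 + 10*b (V(b) = -2 + (10*b - 11) = -2 + (-11 + 10*b) = -13 + 10*b)
w(r, o) = -63 + o + 3*r (w(r, o) = (-63 + r) + ((o + r) + r) = (-63 + r) + (o + 2*r) = -63 + o + 3*r)
w(V(-8), -61 - 1*(-9)) - 1*(-7443) = (-63 + (-61 - 1*(-9)) + 3*(-13 + 10*(-8))) - 1*(-7443) = (-63 + (-61 + 9) + 3*(-13 - 80)) + 7443 = (-63 - 52 + 3*(-93)) + 7443 = (-63 - 52 - 279) + 7443 = -394 + 7443 = 7049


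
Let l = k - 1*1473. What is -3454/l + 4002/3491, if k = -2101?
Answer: 13180531/6238417 ≈ 2.1128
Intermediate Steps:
l = -3574 (l = -2101 - 1*1473 = -2101 - 1473 = -3574)
-3454/l + 4002/3491 = -3454/(-3574) + 4002/3491 = -3454*(-1/3574) + 4002*(1/3491) = 1727/1787 + 4002/3491 = 13180531/6238417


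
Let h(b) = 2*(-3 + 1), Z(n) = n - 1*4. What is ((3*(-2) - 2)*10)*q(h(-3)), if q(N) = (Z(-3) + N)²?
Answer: -9680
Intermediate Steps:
Z(n) = -4 + n (Z(n) = n - 4 = -4 + n)
h(b) = -4 (h(b) = 2*(-2) = -4)
q(N) = (-7 + N)² (q(N) = ((-4 - 3) + N)² = (-7 + N)²)
((3*(-2) - 2)*10)*q(h(-3)) = ((3*(-2) - 2)*10)*(-7 - 4)² = ((-6 - 2)*10)*(-11)² = -8*10*121 = -80*121 = -9680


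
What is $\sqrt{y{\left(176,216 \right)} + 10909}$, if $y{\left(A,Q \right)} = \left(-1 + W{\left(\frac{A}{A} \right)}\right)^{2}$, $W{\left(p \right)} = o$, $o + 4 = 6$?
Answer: $\sqrt{10910} \approx 104.45$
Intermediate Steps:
$o = 2$ ($o = -4 + 6 = 2$)
$W{\left(p \right)} = 2$
$y{\left(A,Q \right)} = 1$ ($y{\left(A,Q \right)} = \left(-1 + 2\right)^{2} = 1^{2} = 1$)
$\sqrt{y{\left(176,216 \right)} + 10909} = \sqrt{1 + 10909} = \sqrt{10910}$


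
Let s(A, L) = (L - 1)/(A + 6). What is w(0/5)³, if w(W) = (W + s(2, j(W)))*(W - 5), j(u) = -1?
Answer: 125/64 ≈ 1.9531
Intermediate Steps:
s(A, L) = (-1 + L)/(6 + A)
w(W) = (-5 + W)*(-¼ + W) (w(W) = (W + (-1 - 1)/(6 + 2))*(W - 5) = (W - 2/8)*(-5 + W) = (W + (⅛)*(-2))*(-5 + W) = (W - ¼)*(-5 + W) = (-¼ + W)*(-5 + W) = (-5 + W)*(-¼ + W))
w(0/5)³ = (5/4 + (0/5)² - 0/5)³ = (5/4 + (0*(⅕))² - 0/5)³ = (5/4 + 0² - 21/4*0)³ = (5/4 + 0 + 0)³ = (5/4)³ = 125/64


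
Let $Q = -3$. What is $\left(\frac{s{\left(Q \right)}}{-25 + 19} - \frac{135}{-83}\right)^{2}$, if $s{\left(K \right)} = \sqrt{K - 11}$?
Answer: $\frac{279827}{124002} - \frac{45 i \sqrt{14}}{83} \approx 2.2566 - 2.0286 i$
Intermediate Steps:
$s{\left(K \right)} = \sqrt{-11 + K}$
$\left(\frac{s{\left(Q \right)}}{-25 + 19} - \frac{135}{-83}\right)^{2} = \left(\frac{\sqrt{-11 - 3}}{-25 + 19} - \frac{135}{-83}\right)^{2} = \left(\frac{\sqrt{-14}}{-6} - - \frac{135}{83}\right)^{2} = \left(i \sqrt{14} \left(- \frac{1}{6}\right) + \frac{135}{83}\right)^{2} = \left(- \frac{i \sqrt{14}}{6} + \frac{135}{83}\right)^{2} = \left(\frac{135}{83} - \frac{i \sqrt{14}}{6}\right)^{2}$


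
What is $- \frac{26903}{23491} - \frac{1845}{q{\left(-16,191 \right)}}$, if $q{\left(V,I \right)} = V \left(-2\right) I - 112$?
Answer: $- \frac{13650593}{9396400} \approx -1.4527$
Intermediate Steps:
$q{\left(V,I \right)} = -112 - 2 I V$ ($q{\left(V,I \right)} = - 2 V I - 112 = - 2 I V - 112 = -112 - 2 I V$)
$- \frac{26903}{23491} - \frac{1845}{q{\left(-16,191 \right)}} = - \frac{26903}{23491} - \frac{1845}{-112 - 382 \left(-16\right)} = \left(-26903\right) \frac{1}{23491} - \frac{1845}{-112 + 6112} = - \frac{26903}{23491} - \frac{1845}{6000} = - \frac{26903}{23491} - \frac{123}{400} = - \frac{13650593}{9396400}$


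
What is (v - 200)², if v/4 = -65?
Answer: 211600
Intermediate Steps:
v = -260 (v = 4*(-65) = -260)
(v - 200)² = (-260 - 200)² = (-460)² = 211600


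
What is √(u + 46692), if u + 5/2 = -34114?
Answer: √50302/2 ≈ 112.14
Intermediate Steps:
u = -68233/2 (u = -5/2 - 34114 = -68233/2 ≈ -34117.)
√(u + 46692) = √(-68233/2 + 46692) = √(25151/2) = √50302/2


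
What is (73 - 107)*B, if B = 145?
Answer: -4930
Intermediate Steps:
(73 - 107)*B = (73 - 107)*145 = -34*145 = -4930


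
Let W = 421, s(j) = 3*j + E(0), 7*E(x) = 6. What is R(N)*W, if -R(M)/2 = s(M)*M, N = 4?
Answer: -303120/7 ≈ -43303.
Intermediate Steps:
E(x) = 6/7 (E(x) = (⅐)*6 = 6/7)
s(j) = 6/7 + 3*j (s(j) = 3*j + 6/7 = 6/7 + 3*j)
R(M) = -2*M*(6/7 + 3*M) (R(M) = -2*(6/7 + 3*M)*M = -2*M*(6/7 + 3*M))
R(N)*W = -6/7*4*(2 + 7*4)*421 = -6/7*4*(2 + 28)*421 = -6/7*4*30*421 = -720/7*421 = -303120/7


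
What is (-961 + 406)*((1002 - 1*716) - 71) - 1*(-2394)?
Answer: -116931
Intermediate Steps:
(-961 + 406)*((1002 - 1*716) - 71) - 1*(-2394) = -555*((1002 - 716) - 71) + 2394 = -555*(286 - 71) + 2394 = -555*215 + 2394 = -119325 + 2394 = -116931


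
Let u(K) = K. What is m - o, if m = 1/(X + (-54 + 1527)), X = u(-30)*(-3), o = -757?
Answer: 1183192/1563 ≈ 757.00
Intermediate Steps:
X = 90 (X = -30*(-3) = 90)
m = 1/1563 (m = 1/(90 + (-54 + 1527)) = 1/(90 + 1473) = 1/1563 ≈ 0.00063980)
m - o = 1/1563 - 1*(-757) = 1/1563 + 757 = 1183192/1563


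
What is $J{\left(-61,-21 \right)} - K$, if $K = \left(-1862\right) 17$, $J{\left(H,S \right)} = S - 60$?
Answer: $31573$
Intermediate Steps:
$J{\left(H,S \right)} = -60 + S$
$K = -31654$
$J{\left(-61,-21 \right)} - K = \left(-60 - 21\right) - -31654 = -81 + 31654 = 31573$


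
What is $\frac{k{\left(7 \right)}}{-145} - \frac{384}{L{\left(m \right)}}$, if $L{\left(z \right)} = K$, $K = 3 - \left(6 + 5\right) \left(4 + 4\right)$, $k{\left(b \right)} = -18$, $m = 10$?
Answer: $\frac{11442}{2465} \approx 4.6418$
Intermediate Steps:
$K = -85$ ($K = 3 - 11 \cdot 8 = 3 - 88 = -85$)
$L{\left(z \right)} = -85$
$\frac{k{\left(7 \right)}}{-145} - \frac{384}{L{\left(m \right)}} = - \frac{18}{-145} - \frac{384}{-85} = \left(-18\right) \left(- \frac{1}{145}\right) - - \frac{384}{85} = \frac{18}{145} + \frac{384}{85} = \frac{11442}{2465}$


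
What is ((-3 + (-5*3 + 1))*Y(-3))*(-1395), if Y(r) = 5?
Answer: 118575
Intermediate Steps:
((-3 + (-5*3 + 1))*Y(-3))*(-1395) = ((-3 + (-5*3 + 1))*5)*(-1395) = ((-3 + (-15 + 1))*5)*(-1395) = ((-3 - 14)*5)*(-1395) = -17*5*(-1395) = -85*(-1395) = 118575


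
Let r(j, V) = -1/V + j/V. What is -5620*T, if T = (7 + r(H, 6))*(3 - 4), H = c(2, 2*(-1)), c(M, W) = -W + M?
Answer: 42150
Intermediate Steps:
c(M, W) = M - W
H = 4 (H = 2 - 2*(-1) = 2 - 1*(-2) = 2 + 2 = 4)
T = -15/2 (T = (7 + (-1 + 4)/6)*(3 - 4) = (7 + (1/6)*3)*(-1) = (7 + 1/2)*(-1) = (15/2)*(-1) = -15/2 ≈ -7.5000)
-5620*T = -5620*(-15/2) = 42150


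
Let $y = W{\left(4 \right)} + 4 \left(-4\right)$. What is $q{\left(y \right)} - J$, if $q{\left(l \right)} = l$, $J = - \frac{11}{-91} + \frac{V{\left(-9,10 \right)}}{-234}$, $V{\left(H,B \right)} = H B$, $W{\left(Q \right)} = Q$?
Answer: $- \frac{1138}{91} \approx -12.505$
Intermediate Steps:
$V{\left(H,B \right)} = B H$
$J = \frac{46}{91}$ ($J = - \frac{11}{-91} + \frac{10 \left(-9\right)}{-234} = \left(-11\right) \left(- \frac{1}{91}\right) - - \frac{5}{13} = \frac{11}{91} + \frac{5}{13} = \frac{46}{91} \approx 0.50549$)
$y = -12$ ($y = 4 + 4 \left(-4\right) = 4 - 16 = -12$)
$q{\left(y \right)} - J = -12 - \frac{46}{91} = - \frac{1138}{91}$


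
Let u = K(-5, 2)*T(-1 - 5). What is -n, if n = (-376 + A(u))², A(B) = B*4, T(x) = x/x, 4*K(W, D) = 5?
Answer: -137641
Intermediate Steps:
K(W, D) = 5/4 (K(W, D) = (¼)*5 = 5/4)
T(x) = 1
u = 5/4 (u = (5/4)*1 = 5/4 ≈ 1.2500)
A(B) = 4*B
n = 137641 (n = (-376 + 4*(5/4))² = (-376 + 5)² = (-371)² = 137641)
-n = -1*137641 = -137641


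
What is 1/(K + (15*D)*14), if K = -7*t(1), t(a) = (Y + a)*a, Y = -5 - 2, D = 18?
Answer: 1/3822 ≈ 0.00026164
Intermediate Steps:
Y = -7
t(a) = a*(-7 + a) (t(a) = (-7 + a)*a = a*(-7 + a))
K = 42 (K = -7*(-7 + 1) = -7*(-6) = 42)
1/(K + (15*D)*14) = 1/(42 + (15*18)*14) = 1/(42 + 270*14) = 1/(42 + 3780) = 1/3822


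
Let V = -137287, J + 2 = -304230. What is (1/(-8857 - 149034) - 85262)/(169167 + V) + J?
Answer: -1531385033521003/5033565080 ≈ -3.0423e+5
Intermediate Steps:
J = -304232 (J = -2 - 304230 = -304232)
(1/(-8857 - 149034) - 85262)/(169167 + V) + J = (1/(-8857 - 149034) - 85262)/(169167 - 137287) - 304232 = (1/(-157891) - 85262)/31880 - 304232 = (-1/157891 - 85262)*(1/31880) - 304232 = -13462102443/157891*1/31880 - 304232 = -13462102443/5033565080 - 304232 = -1531385033521003/5033565080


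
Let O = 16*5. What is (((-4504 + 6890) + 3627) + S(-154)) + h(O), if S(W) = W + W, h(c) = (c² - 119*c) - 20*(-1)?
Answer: 2605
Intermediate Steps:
O = 80
h(c) = 20 + c² - 119*c (h(c) = (c² - 119*c) + 20 = 20 + c² - 119*c)
S(W) = 2*W
(((-4504 + 6890) + 3627) + S(-154)) + h(O) = (((-4504 + 6890) + 3627) + 2*(-154)) + (20 + 80² - 119*80) = ((2386 + 3627) - 308) + (20 + 6400 - 9520) = (6013 - 308) - 3100 = 5705 - 3100 = 2605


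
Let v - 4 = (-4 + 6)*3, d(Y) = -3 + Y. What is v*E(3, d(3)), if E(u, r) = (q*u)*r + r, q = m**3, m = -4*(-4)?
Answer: 0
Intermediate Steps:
m = 16
q = 4096 (q = 16**3 = 4096)
E(u, r) = r + 4096*r*u (E(u, r) = (4096*u)*r + r = 4096*r*u + r = r + 4096*r*u)
v = 10 (v = 4 + (-4 + 6)*3 = 4 + 2*3 = 4 + 6 = 10)
v*E(3, d(3)) = 10*((-3 + 3)*(1 + 4096*3)) = 10*(0*(1 + 12288)) = 10*(0*12289) = 10*0 = 0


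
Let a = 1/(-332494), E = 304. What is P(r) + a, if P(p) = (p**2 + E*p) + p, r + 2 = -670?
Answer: 82001000255/332494 ≈ 2.4662e+5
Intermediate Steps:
a = -1/332494 ≈ -3.0076e-6
r = -672 (r = -2 - 670 = -672)
P(p) = p**2 + 305*p (P(p) = (p**2 + 304*p) + p = p**2 + 305*p)
P(r) + a = -672*(305 - 672) - 1/332494 = -672*(-367) - 1/332494 = 246624 - 1/332494 = 82001000255/332494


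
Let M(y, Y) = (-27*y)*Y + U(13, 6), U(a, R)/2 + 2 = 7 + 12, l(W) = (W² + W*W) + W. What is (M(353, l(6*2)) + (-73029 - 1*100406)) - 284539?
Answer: -3317240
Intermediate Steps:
l(W) = W + 2*W² (l(W) = (W² + W²) + W = 2*W² + W = W + 2*W²)
U(a, R) = 34 (U(a, R) = -4 + 2*(7 + 12) = -4 + 2*19 = -4 + 38 = 34)
M(y, Y) = 34 - 27*Y*y (M(y, Y) = (-27*y)*Y + 34 = -27*Y*y + 34 = 34 - 27*Y*y)
(M(353, l(6*2)) + (-73029 - 1*100406)) - 284539 = ((34 - 27*(6*2)*(1 + 2*(6*2))*353) + (-73029 - 1*100406)) - 284539 = ((34 - 27*12*(1 + 2*12)*353) + (-73029 - 100406)) - 284539 = ((34 - 27*12*(1 + 24)*353) - 173435) - 284539 = ((34 - 27*12*25*353) - 173435) - 284539 = ((34 - 27*300*353) - 173435) - 284539 = ((34 - 2859300) - 173435) - 284539 = (-2859266 - 173435) - 284539 = -3032701 - 284539 = -3317240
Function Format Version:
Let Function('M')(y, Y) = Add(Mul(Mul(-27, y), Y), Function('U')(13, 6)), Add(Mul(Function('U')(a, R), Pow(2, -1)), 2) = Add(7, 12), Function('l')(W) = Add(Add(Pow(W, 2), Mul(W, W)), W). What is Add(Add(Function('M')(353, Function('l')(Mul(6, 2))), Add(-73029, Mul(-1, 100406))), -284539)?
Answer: -3317240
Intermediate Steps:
Function('l')(W) = Add(W, Mul(2, Pow(W, 2))) (Function('l')(W) = Add(Add(Pow(W, 2), Pow(W, 2)), W) = Add(Mul(2, Pow(W, 2)), W) = Add(W, Mul(2, Pow(W, 2))))
Function('U')(a, R) = 34 (Function('U')(a, R) = Add(-4, Mul(2, Add(7, 12))) = Add(-4, Mul(2, 19)) = Add(-4, 38) = 34)
Function('M')(y, Y) = Add(34, Mul(-27, Y, y)) (Function('M')(y, Y) = Add(Mul(Mul(-27, y), Y), 34) = Add(Mul(-27, Y, y), 34) = Add(34, Mul(-27, Y, y)))
Add(Add(Function('M')(353, Function('l')(Mul(6, 2))), Add(-73029, Mul(-1, 100406))), -284539) = Add(Add(Add(34, Mul(-27, Mul(Mul(6, 2), Add(1, Mul(2, Mul(6, 2)))), 353)), Add(-73029, Mul(-1, 100406))), -284539) = Add(Add(Add(34, Mul(-27, Mul(12, Add(1, Mul(2, 12))), 353)), Add(-73029, -100406)), -284539) = Add(Add(Add(34, Mul(-27, Mul(12, Add(1, 24)), 353)), -173435), -284539) = Add(Add(Add(34, Mul(-27, Mul(12, 25), 353)), -173435), -284539) = Add(Add(Add(34, Mul(-27, 300, 353)), -173435), -284539) = Add(Add(Add(34, -2859300), -173435), -284539) = Add(Add(-2859266, -173435), -284539) = Add(-3032701, -284539) = -3317240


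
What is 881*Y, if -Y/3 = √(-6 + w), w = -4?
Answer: -2643*I*√10 ≈ -8357.9*I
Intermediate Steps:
Y = -3*I*√10 (Y = -3*√(-6 - 4) = -3*I*√10 ≈ -9.4868*I)
881*Y = 881*(-3*I*√10) = -2643*I*√10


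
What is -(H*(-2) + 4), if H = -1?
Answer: -6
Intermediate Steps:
-(H*(-2) + 4) = -(-1*(-2) + 4) = -(2 + 4) = -1*6 = -6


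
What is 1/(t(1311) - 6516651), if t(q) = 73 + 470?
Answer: -1/6516108 ≈ -1.5347e-7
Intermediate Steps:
t(q) = 543
1/(t(1311) - 6516651) = 1/(543 - 6516651) = 1/(-6516108) = -1/6516108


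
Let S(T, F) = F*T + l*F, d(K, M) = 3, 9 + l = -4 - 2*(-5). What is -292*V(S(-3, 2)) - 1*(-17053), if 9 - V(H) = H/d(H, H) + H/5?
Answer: 62781/5 ≈ 12556.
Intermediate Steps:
l = -3 (l = -9 + (-4 - 2*(-5)) = -9 + (-4 + 10) = -9 + 6 = -3)
S(T, F) = -3*F + F*T (S(T, F) = F*T - 3*F = -3*F + F*T)
V(H) = 9 - 8*H/15 (V(H) = 9 - (H/3 + H/5) = 9 - 8*H/15)
-292*V(S(-3, 2)) - 1*(-17053) = -292*(9 - 16*(-3 - 3)/15) - 1*(-17053) = -292*(9 - 16*(-6)/15) + 17053 = -292*(9 - 8/15*(-12)) + 17053 = -292*(9 + 32/5) + 17053 = -292*77/5 + 17053 = -22484/5 + 17053 = 62781/5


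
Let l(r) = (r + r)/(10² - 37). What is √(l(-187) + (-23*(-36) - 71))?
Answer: √331219/21 ≈ 27.406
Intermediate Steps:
l(r) = 2*r/63 (l(r) = (2*r)/(100 - 37) = (2*r)/63 = (2*r)*(1/63) = 2*r/63)
√(l(-187) + (-23*(-36) - 71)) = √((2/63)*(-187) + (-23*(-36) - 71)) = √(-374/63 + (828 - 71)) = √(-374/63 + 757) = √(47317/63) = √331219/21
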